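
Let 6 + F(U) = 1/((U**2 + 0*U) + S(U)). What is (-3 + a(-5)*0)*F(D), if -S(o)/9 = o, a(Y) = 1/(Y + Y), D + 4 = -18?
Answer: 12273/682 ≈ 17.996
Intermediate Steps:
D = -22 (D = -4 - 18 = -22)
a(Y) = 1/(2*Y)
S(o) = -9*o
F(U) = -6 + 1/(U**2 - 9*U) (F(U) = -6 + 1/((U**2 + 0*U) - 9*U) = -6 + 1/((U**2 + 0) - 9*U) = -6 + 1/(U**2 - 9*U))
(-3 + a(-5)*0)*F(D) = (-3 + ((1/2)/(-5))*0)*((1 - 6*(-22)**2 + 54*(-22))/((-22)*(-9 - 22))) = (-3 + ((1/2)*(-1/5))*0)*(-1/22*(1 - 6*484 - 1188)/(-31)) = (-3 - 1/10*0)*(-1/22*(-1/31)*(1 - 2904 - 1188)) = (-3 + 0)*(-1/22*(-1/31)*(-4091)) = -3*(-4091/682) = 12273/682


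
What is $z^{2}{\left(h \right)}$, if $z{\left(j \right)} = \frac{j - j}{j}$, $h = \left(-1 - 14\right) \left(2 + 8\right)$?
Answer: $0$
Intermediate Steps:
$h = -150$ ($h = \left(-15\right) 10 = -150$)
$z{\left(j \right)} = 0$ ($z{\left(j \right)} = \frac{0}{j} = 0$)
$z^{2}{\left(h \right)} = 0^{2} = 0$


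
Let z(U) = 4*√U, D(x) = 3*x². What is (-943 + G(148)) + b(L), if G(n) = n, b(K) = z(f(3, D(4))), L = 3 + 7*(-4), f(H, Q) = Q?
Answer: -795 + 16*√3 ≈ -767.29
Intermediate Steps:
L = -25 (L = 3 - 28 = -25)
b(K) = 16*√3 (b(K) = 4*√(3*4²) = 4*√(3*16) = 4*√48 = 4*(4*√3) = 16*√3)
(-943 + G(148)) + b(L) = (-943 + 148) + 16*√3 = -795 + 16*√3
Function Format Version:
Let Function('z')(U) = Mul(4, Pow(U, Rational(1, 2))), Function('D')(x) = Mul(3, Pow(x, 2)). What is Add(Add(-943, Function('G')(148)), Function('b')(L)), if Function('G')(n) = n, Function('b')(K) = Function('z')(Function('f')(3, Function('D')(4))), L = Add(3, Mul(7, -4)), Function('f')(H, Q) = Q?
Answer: Add(-795, Mul(16, Pow(3, Rational(1, 2)))) ≈ -767.29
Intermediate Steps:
L = -25 (L = Add(3, -28) = -25)
Function('b')(K) = Mul(16, Pow(3, Rational(1, 2))) (Function('b')(K) = Mul(4, Pow(Mul(3, Pow(4, 2)), Rational(1, 2))) = Mul(4, Pow(Mul(3, 16), Rational(1, 2))) = Mul(4, Pow(48, Rational(1, 2))) = Mul(4, Mul(4, Pow(3, Rational(1, 2)))) = Mul(16, Pow(3, Rational(1, 2))))
Add(Add(-943, Function('G')(148)), Function('b')(L)) = Add(Add(-943, 148), Mul(16, Pow(3, Rational(1, 2)))) = Add(-795, Mul(16, Pow(3, Rational(1, 2))))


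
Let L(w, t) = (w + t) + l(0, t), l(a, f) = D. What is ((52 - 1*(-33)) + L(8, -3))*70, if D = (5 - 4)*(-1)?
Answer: 6230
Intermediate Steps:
D = -1 (D = 1*(-1) = -1)
l(a, f) = -1
L(w, t) = -1 + t + w (L(w, t) = (w + t) - 1 = (t + w) - 1 = -1 + t + w)
((52 - 1*(-33)) + L(8, -3))*70 = ((52 - 1*(-33)) + (-1 - 3 + 8))*70 = ((52 + 33) + 4)*70 = (85 + 4)*70 = 89*70 = 6230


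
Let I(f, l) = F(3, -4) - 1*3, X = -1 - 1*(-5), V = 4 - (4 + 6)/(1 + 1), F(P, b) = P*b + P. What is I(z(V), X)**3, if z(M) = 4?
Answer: -1728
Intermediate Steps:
F(P, b) = P + P*b
V = -1 (V = 4 - 10/2 = 4 - 1*5 = 4 - 5 = -1)
X = 4 (X = -1 + 5 = 4)
I(f, l) = -12 (I(f, l) = 3*(1 - 4) - 1*3 = 3*(-3) - 3 = -9 - 3 = -12)
I(z(V), X)**3 = (-12)**3 = -1728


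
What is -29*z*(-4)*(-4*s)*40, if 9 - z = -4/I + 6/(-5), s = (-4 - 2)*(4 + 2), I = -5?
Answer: 6280704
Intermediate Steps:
s = -36 (s = -6*6 = -36)
z = 47/5 (z = 9 - (-4/(-5) + 6/(-5)) = 9 - (-4*(-⅕) + 6*(-⅕)) = 9 - (⅘ - 6/5) = 9 - 1*(-⅖) = 9 + ⅖ = 47/5 ≈ 9.4000)
-29*z*(-4)*(-4*s)*40 = -29*(47/5)*(-4)*(-4*(-36))*40 = -(-5452)*144/5*40 = -29*(-27072/5)*40 = (785088/5)*40 = 6280704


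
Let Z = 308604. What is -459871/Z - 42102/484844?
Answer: -58989635183/37406199444 ≈ -1.5770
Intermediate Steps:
-459871/Z - 42102/484844 = -459871/308604 - 42102/484844 = -459871*1/308604 - 42102*1/484844 = -459871/308604 - 21051/242422 = -58989635183/37406199444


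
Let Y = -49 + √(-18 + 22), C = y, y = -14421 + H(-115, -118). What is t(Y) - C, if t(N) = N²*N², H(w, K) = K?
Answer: 4894220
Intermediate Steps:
y = -14539 (y = -14421 - 118 = -14539)
C = -14539
Y = -47 (Y = -49 + √4 = -49 + 2 = -47)
t(N) = N⁴
t(Y) - C = (-47)⁴ - 1*(-14539) = 4879681 + 14539 = 4894220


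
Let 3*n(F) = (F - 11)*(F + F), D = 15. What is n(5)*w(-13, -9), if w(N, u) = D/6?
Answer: -50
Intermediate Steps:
n(F) = 2*F*(-11 + F)/3 (n(F) = ((F - 11)*(F + F))/3 = ((-11 + F)*(2*F))/3 = (2*F*(-11 + F))/3 = 2*F*(-11 + F)/3)
w(N, u) = 5/2 (w(N, u) = 15/6 = 15*(1/6) = 5/2)
n(5)*w(-13, -9) = ((2/3)*5*(-11 + 5))*(5/2) = ((2/3)*5*(-6))*(5/2) = -20*5/2 = -50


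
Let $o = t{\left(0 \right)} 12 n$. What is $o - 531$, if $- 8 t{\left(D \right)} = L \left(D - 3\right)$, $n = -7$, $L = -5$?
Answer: $- \frac{747}{2} \approx -373.5$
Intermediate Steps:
$t{\left(D \right)} = - \frac{15}{8} + \frac{5 D}{8}$ ($t{\left(D \right)} = - \frac{\left(-5\right) \left(D - 3\right)}{8} = - \frac{\left(-5\right) \left(-3 + D\right)}{8} = - \frac{15 - 5 D}{8} = - \frac{15}{8} + \frac{5 D}{8}$)
$o = \frac{315}{2}$ ($o = \left(- \frac{15}{8} + \frac{5}{8} \cdot 0\right) 12 \left(-7\right) = \left(- \frac{15}{8} + 0\right) 12 \left(-7\right) = \left(- \frac{15}{8}\right) 12 \left(-7\right) = \left(- \frac{45}{2}\right) \left(-7\right) = \frac{315}{2} \approx 157.5$)
$o - 531 = \frac{315}{2} - 531 = - \frac{747}{2}$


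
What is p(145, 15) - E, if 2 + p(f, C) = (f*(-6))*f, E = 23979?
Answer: -150131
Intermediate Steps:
p(f, C) = -2 - 6*f² (p(f, C) = -2 + (f*(-6))*f = -2 + (-6*f)*f = -2 - 6*f²)
p(145, 15) - E = (-2 - 6*145²) - 1*23979 = (-2 - 6*21025) - 23979 = (-2 - 126150) - 23979 = -126152 - 23979 = -150131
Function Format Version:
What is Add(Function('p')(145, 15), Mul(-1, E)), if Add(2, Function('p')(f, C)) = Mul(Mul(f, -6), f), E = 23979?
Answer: -150131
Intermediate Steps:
Function('p')(f, C) = Add(-2, Mul(-6, Pow(f, 2))) (Function('p')(f, C) = Add(-2, Mul(Mul(f, -6), f)) = Add(-2, Mul(Mul(-6, f), f)) = Add(-2, Mul(-6, Pow(f, 2))))
Add(Function('p')(145, 15), Mul(-1, E)) = Add(Add(-2, Mul(-6, Pow(145, 2))), Mul(-1, 23979)) = Add(Add(-2, Mul(-6, 21025)), -23979) = Add(Add(-2, -126150), -23979) = Add(-126152, -23979) = -150131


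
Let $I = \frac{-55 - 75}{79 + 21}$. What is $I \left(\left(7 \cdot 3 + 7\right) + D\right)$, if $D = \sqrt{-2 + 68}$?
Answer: $- \frac{182}{5} - \frac{13 \sqrt{66}}{10} \approx -46.961$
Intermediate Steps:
$I = - \frac{13}{10}$ ($I = - \frac{130}{100} = \left(-130\right) \frac{1}{100} = - \frac{13}{10} \approx -1.3$)
$D = \sqrt{66} \approx 8.124$
$I \left(\left(7 \cdot 3 + 7\right) + D\right) = - \frac{13 \left(\left(7 \cdot 3 + 7\right) + \sqrt{66}\right)}{10} = - \frac{13 \left(\left(21 + 7\right) + \sqrt{66}\right)}{10} = - \frac{13 \left(28 + \sqrt{66}\right)}{10} = - \frac{182}{5} - \frac{13 \sqrt{66}}{10}$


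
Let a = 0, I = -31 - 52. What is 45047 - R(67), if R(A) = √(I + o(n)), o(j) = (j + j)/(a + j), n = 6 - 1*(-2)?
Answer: 45047 - 9*I ≈ 45047.0 - 9.0*I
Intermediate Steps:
I = -83
n = 8 (n = 6 + 2 = 8)
o(j) = 2 (o(j) = (j + j)/(0 + j) = (2*j)/j = 2)
R(A) = 9*I (R(A) = √(-83 + 2) = √(-81) = 9*I)
45047 - R(67) = 45047 - 9*I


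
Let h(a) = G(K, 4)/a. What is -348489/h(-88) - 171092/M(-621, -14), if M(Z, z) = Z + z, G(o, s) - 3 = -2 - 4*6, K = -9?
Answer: -19469630204/14605 ≈ -1.3331e+6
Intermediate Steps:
G(o, s) = -23 (G(o, s) = 3 + (-2 - 4*6) = 3 + (-2 - 24) = 3 - 26 = -23)
h(a) = -23/a
-348489/h(-88) - 171092/M(-621, -14) = -348489/((-23/(-88))) - 171092/(-621 - 14) = -348489/((-23*(-1/88))) - 171092/(-635) = -348489/23/88 - 171092*(-1/635) = -348489*88/23 + 171092/635 = -30667032/23 + 171092/635 = -19469630204/14605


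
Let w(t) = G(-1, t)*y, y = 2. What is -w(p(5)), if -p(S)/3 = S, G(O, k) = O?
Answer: 2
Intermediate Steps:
p(S) = -3*S
w(t) = -2 (w(t) = -1*2 = -2)
-w(p(5)) = -1*(-2) = 2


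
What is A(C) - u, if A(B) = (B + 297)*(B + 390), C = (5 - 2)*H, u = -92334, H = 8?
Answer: 225228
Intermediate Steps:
C = 24 (C = (5 - 2)*8 = 3*8 = 24)
A(B) = (297 + B)*(390 + B)
A(C) - u = (115830 + 24² + 687*24) - 1*(-92334) = (115830 + 576 + 16488) + 92334 = 132894 + 92334 = 225228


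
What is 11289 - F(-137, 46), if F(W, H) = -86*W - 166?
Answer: -327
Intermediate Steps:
F(W, H) = -166 - 86*W
11289 - F(-137, 46) = 11289 - (-166 - 86*(-137)) = 11289 - (-166 + 11782) = 11289 - 1*11616 = 11289 - 11616 = -327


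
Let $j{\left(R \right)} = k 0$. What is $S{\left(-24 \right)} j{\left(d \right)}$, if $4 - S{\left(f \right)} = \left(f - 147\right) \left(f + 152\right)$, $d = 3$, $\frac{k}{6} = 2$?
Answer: $0$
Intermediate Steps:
$k = 12$ ($k = 6 \cdot 2 = 12$)
$j{\left(R \right)} = 0$ ($j{\left(R \right)} = 12 \cdot 0 = 0$)
$S{\left(f \right)} = 4 - \left(-147 + f\right) \left(152 + f\right)$ ($S{\left(f \right)} = 4 - \left(f - 147\right) \left(f + 152\right) = 4 - \left(-147 + f\right) \left(152 + f\right)$)
$S{\left(-24 \right)} j{\left(d \right)} = \left(22348 - \left(-24\right)^{2} - -120\right) 0 = \left(22348 - 576 + 120\right) 0 = 21892 \cdot 0 = 0$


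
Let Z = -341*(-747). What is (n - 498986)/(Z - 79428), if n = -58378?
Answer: -185788/58433 ≈ -3.1795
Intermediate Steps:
Z = 254727
(n - 498986)/(Z - 79428) = (-58378 - 498986)/(254727 - 79428) = -557364/175299 = -557364*1/175299 = -185788/58433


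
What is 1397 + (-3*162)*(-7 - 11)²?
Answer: -156067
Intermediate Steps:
1397 + (-3*162)*(-7 - 11)² = 1397 - 486*(-18)² = 1397 - 486*324 = 1397 - 157464 = -156067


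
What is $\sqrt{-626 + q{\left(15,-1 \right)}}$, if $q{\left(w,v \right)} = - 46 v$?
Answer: $2 i \sqrt{145} \approx 24.083 i$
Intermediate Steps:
$\sqrt{-626 + q{\left(15,-1 \right)}} = \sqrt{-626 - -46} = \sqrt{-626 + 46} = \sqrt{-580} = 2 i \sqrt{145}$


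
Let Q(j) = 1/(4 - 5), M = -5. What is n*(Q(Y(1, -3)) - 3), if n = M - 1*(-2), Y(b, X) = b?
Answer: 12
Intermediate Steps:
Q(j) = -1 (Q(j) = 1/(-1) = -1)
n = -3 (n = -5 - 1*(-2) = -5 + 2 = -3)
n*(Q(Y(1, -3)) - 3) = -3*(-1 - 3) = -3*(-4) = 12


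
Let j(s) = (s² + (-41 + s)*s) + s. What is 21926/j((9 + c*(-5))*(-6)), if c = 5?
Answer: 577/384 ≈ 1.5026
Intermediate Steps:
j(s) = s + s² + s*(-41 + s) (j(s) = (s² + s*(-41 + s)) + s = s + s² + s*(-41 + s))
21926/j((9 + c*(-5))*(-6)) = 21926/((2*((9 + 5*(-5))*(-6))*(-20 + (9 + 5*(-5))*(-6)))) = 21926/((2*((9 - 25)*(-6))*(-20 + (9 - 25)*(-6)))) = 21926/((2*(-16*(-6))*(-20 - 16*(-6)))) = 21926/((2*96*(-20 + 96))) = 21926/((2*96*76)) = 21926/14592 = 21926*(1/14592) = 577/384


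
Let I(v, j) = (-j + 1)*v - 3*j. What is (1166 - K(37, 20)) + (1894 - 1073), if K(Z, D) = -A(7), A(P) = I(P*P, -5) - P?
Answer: 2289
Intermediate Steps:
I(v, j) = -3*j + v*(1 - j) (I(v, j) = (1 - j)*v - 3*j = v*(1 - j) - 3*j = -3*j + v*(1 - j))
A(P) = 15 - P + 6*P² (A(P) = (P*P - 3*(-5) - 1*(-5)*P*P) - P = (P² + 15 - 1*(-5)*P²) - P = (P² + 15 + 5*P²) - P = (15 + 6*P²) - P = 15 - P + 6*P²)
K(Z, D) = -302 (K(Z, D) = -(15 - 1*7 + 6*7²) = -(15 - 7 + 6*49) = -(15 - 7 + 294) = -1*302 = -302)
(1166 - K(37, 20)) + (1894 - 1073) = (1166 - 1*(-302)) + (1894 - 1073) = (1166 + 302) + 821 = 1468 + 821 = 2289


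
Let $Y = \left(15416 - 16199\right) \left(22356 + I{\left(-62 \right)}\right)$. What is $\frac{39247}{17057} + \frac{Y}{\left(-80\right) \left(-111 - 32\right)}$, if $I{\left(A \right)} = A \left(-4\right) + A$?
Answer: $- \frac{11562063397}{7505080} \approx -1540.6$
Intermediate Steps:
$I{\left(A \right)} = - 3 A$ ($I{\left(A \right)} = - 4 A + A = - 3 A$)
$Y = -17650386$ ($Y = \left(15416 - 16199\right) \left(22356 - -186\right) = - 783 \left(22356 + 186\right) = \left(-783\right) 22542 = -17650386$)
$\frac{39247}{17057} + \frac{Y}{\left(-80\right) \left(-111 - 32\right)} = \frac{39247}{17057} - \frac{17650386}{\left(-80\right) \left(-111 - 32\right)} = 39247 \cdot \frac{1}{17057} - \frac{17650386}{\left(-80\right) \left(-143\right)} = \frac{39247}{17057} - \frac{17650386}{11440} = \frac{39247}{17057} - \frac{678861}{440} = - \frac{11562063397}{7505080}$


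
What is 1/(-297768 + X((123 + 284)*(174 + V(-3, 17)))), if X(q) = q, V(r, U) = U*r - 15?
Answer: -1/253812 ≈ -3.9399e-6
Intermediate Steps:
V(r, U) = -15 + U*r
1/(-297768 + X((123 + 284)*(174 + V(-3, 17)))) = 1/(-297768 + (123 + 284)*(174 + (-15 + 17*(-3)))) = 1/(-297768 + 407*(174 + (-15 - 51))) = 1/(-297768 + 407*(174 - 66)) = 1/(-297768 + 407*108) = 1/(-297768 + 43956) = 1/(-253812) = -1/253812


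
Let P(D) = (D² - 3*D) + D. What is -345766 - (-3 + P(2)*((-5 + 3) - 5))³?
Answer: -345739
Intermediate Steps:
P(D) = D² - 2*D
-345766 - (-3 + P(2)*((-5 + 3) - 5))³ = -345766 - (-3 + (2*(-2 + 2))*((-5 + 3) - 5))³ = -345766 - (-3 + (2*0)*(-2 - 5))³ = -345766 - (-3 + 0*(-7))³ = -345766 - (-3 + 0)³ = -345766 - 1*(-3)³ = -345766 - 1*(-27) = -345766 + 27 = -345739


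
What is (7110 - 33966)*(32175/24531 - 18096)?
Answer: 305663148504/629 ≈ 4.8595e+8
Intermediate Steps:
(7110 - 33966)*(32175/24531 - 18096) = -26856*(32175*(1/24531) - 18096) = -26856*(825/629 - 18096) = -26856*(-11381559/629) = 305663148504/629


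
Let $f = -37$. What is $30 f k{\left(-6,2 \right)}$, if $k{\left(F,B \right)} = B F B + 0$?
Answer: $26640$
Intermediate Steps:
$k{\left(F,B \right)} = F B^{2}$ ($k{\left(F,B \right)} = F B^{2} + 0 = F B^{2}$)
$30 f k{\left(-6,2 \right)} = 30 \left(-37\right) \left(- 6 \cdot 2^{2}\right) = - 1110 \left(\left(-6\right) 4\right) = \left(-1110\right) \left(-24\right) = 26640$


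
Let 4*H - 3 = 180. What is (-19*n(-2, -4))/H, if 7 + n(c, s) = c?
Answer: 228/61 ≈ 3.7377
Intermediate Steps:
H = 183/4 (H = ¾ + (¼)*180 = ¾ + 45 = 183/4 ≈ 45.750)
n(c, s) = -7 + c
(-19*n(-2, -4))/H = (-19*(-7 - 2))/(183/4) = -19*(-9)*(4/183) = 171*(4/183) = 228/61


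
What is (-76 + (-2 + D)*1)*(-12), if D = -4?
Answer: 984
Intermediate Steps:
(-76 + (-2 + D)*1)*(-12) = (-76 + (-2 - 4)*1)*(-12) = (-76 - 6*1)*(-12) = (-76 - 6)*(-12) = -82*(-12) = 984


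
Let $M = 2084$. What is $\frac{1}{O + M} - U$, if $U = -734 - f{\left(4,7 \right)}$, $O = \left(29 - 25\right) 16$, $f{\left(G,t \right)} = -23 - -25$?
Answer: $\frac{1580929}{2148} \approx 736.0$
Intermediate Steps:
$f{\left(G,t \right)} = 2$ ($f{\left(G,t \right)} = -23 + 25 = 2$)
$O = 64$ ($O = 4 \cdot 16 = 64$)
$U = -736$ ($U = -734 - 2 = -736$)
$\frac{1}{O + M} - U = \frac{1}{64 + 2084} - -736 = \frac{1}{2148} + 736 = \frac{1580929}{2148}$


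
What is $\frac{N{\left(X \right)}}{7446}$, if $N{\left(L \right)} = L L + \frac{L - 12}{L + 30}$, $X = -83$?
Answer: $\frac{182606}{197319} \approx 0.92544$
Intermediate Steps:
$N{\left(L \right)} = L^{2} + \frac{-12 + L}{30 + L}$
$\frac{N{\left(X \right)}}{7446} = \frac{\frac{1}{30 - 83} \left(-12 - 83 + \left(-83\right)^{3} + 30 \left(-83\right)^{2}\right)}{7446} = \frac{-12 - 83 - 571787 + 30 \cdot 6889}{-53} \cdot \frac{1}{7446} = - \frac{-12 - 83 - 571787 + 206670}{53} \cdot \frac{1}{7446} = \left(- \frac{1}{53}\right) \left(-365212\right) \frac{1}{7446} = \frac{365212}{53} \cdot \frac{1}{7446} = \frac{182606}{197319}$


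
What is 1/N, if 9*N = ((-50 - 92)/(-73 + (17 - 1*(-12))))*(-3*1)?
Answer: -66/71 ≈ -0.92958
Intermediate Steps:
N = -71/66 (N = (((-50 - 92)/(-73 + (17 - 1*(-12))))*(-3*1))/9 = (-142/(-73 + (17 + 12))*(-3))/9 = (-142/(-73 + 29)*(-3))/9 = (-142/(-44)*(-3))/9 = (-142*(-1/44)*(-3))/9 = ((71/22)*(-3))/9 = (⅑)*(-213/22) = -71/66 ≈ -1.0758)
1/N = 1/(-71/66) = -66/71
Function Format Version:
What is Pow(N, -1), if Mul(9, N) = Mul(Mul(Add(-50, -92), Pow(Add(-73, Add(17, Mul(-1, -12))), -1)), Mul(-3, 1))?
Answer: Rational(-66, 71) ≈ -0.92958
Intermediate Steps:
N = Rational(-71, 66) (N = Mul(Rational(1, 9), Mul(Mul(Add(-50, -92), Pow(Add(-73, Add(17, Mul(-1, -12))), -1)), Mul(-3, 1))) = Mul(Rational(1, 9), Mul(Mul(-142, Pow(Add(-73, Add(17, 12)), -1)), -3)) = Mul(Rational(1, 9), Mul(Mul(-142, Pow(Add(-73, 29), -1)), -3)) = Mul(Rational(1, 9), Mul(Mul(-142, Pow(-44, -1)), -3)) = Mul(Rational(1, 9), Mul(Mul(-142, Rational(-1, 44)), -3)) = Mul(Rational(1, 9), Mul(Rational(71, 22), -3)) = Mul(Rational(1, 9), Rational(-213, 22)) = Rational(-71, 66) ≈ -1.0758)
Pow(N, -1) = Pow(Rational(-71, 66), -1) = Rational(-66, 71)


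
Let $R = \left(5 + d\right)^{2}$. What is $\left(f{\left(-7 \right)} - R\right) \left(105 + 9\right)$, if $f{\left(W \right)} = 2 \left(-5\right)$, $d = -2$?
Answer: $-2166$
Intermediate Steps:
$f{\left(W \right)} = -10$
$R = 9$ ($R = \left(5 - 2\right)^{2} = 3^{2} = 9$)
$\left(f{\left(-7 \right)} - R\right) \left(105 + 9\right) = \left(-10 - 9\right) \left(105 + 9\right) = \left(-10 - 9\right) 114 = \left(-19\right) 114 = -2166$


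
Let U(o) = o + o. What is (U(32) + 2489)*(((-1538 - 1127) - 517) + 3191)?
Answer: 22977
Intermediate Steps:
U(o) = 2*o
(U(32) + 2489)*(((-1538 - 1127) - 517) + 3191) = (2*32 + 2489)*(((-1538 - 1127) - 517) + 3191) = (64 + 2489)*((-2665 - 517) + 3191) = 2553*(-3182 + 3191) = 2553*9 = 22977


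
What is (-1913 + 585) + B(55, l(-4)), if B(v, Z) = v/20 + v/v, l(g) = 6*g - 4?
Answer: -5297/4 ≈ -1324.3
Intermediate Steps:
l(g) = -4 + 6*g
B(v, Z) = 1 + v/20 (B(v, Z) = v*(1/20) + 1 = v/20 + 1 = 1 + v/20)
(-1913 + 585) + B(55, l(-4)) = (-1913 + 585) + (1 + (1/20)*55) = -1328 + (1 + 11/4) = -1328 + 15/4 = -5297/4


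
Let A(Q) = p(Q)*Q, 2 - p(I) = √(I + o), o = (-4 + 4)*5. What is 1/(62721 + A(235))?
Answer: 63191/3980124606 + 235*√235/3980124606 ≈ 1.6782e-5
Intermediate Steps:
o = 0 (o = 0*5 = 0)
p(I) = 2 - √I (p(I) = 2 - √(I + 0) = 2 - √I)
A(Q) = Q*(2 - √Q) (A(Q) = (2 - √Q)*Q = Q*(2 - √Q))
1/(62721 + A(235)) = 1/(62721 + (-235^(3/2) + 2*235)) = 1/(62721 + (-235*√235 + 470)) = 1/(62721 + (470 - 235*√235)) = 1/(63191 - 235*√235)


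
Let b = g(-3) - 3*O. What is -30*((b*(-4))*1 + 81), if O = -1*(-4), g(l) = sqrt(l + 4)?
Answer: -3750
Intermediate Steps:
g(l) = sqrt(4 + l)
O = 4
b = -11 (b = sqrt(4 - 3) - 3*4 = sqrt(1) - 1*12 = 1 - 12 = -11)
-30*((b*(-4))*1 + 81) = -30*(-11*(-4)*1 + 81) = -30*(44*1 + 81) = -30*(44 + 81) = -30*125 = -3750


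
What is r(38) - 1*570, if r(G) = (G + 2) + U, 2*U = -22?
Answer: -541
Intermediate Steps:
U = -11 (U = (½)*(-22) = -11)
r(G) = -9 + G (r(G) = (G + 2) - 11 = (2 + G) - 11 = -9 + G)
r(38) - 1*570 = (-9 + 38) - 1*570 = 29 - 570 = -541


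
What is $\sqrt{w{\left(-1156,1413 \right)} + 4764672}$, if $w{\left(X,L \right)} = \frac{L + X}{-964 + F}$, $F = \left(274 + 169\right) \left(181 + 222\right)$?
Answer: $\frac{7 \sqrt{3065855350668845}}{177565} \approx 2182.8$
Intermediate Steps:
$F = 178529$ ($F = 443 \cdot 403 = 178529$)
$w{\left(X,L \right)} = \frac{L}{177565} + \frac{X}{177565}$ ($w{\left(X,L \right)} = \frac{L + X}{-964 + 178529} = \frac{L + X}{177565} = \left(L + X\right) \frac{1}{177565} = \frac{L}{177565} + \frac{X}{177565}$)
$\sqrt{w{\left(-1156,1413 \right)} + 4764672} = \sqrt{\left(\frac{1}{177565} \cdot 1413 + \frac{1}{177565} \left(-1156\right)\right) + 4764672} = \sqrt{\left(\frac{1413}{177565} - \frac{68}{10445}\right) + 4764672} = \sqrt{\frac{257}{177565} + 4764672} = \sqrt{\frac{846038983937}{177565}} = \frac{7 \sqrt{3065855350668845}}{177565}$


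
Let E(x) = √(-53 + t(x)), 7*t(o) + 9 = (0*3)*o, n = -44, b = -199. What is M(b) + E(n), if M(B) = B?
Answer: -199 + 2*I*√665/7 ≈ -199.0 + 7.3679*I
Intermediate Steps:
t(o) = -9/7 (t(o) = -9/7 + ((0*3)*o)/7 = -9/7 + (0*o)/7 = -9/7 + (⅐)*0 = -9/7 + 0 = -9/7)
E(x) = 2*I*√665/7 (E(x) = √(-53 - 9/7) = √(-380/7) = 2*I*√665/7)
M(b) + E(n) = -199 + 2*I*√665/7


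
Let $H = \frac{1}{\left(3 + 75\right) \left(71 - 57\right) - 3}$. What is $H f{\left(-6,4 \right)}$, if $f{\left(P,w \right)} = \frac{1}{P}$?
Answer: $- \frac{1}{6534} \approx -0.00015305$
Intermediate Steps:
$H = \frac{1}{1089}$ ($H = \frac{1}{78 \cdot 14 - 3} = \frac{1}{1092 - 3} = \frac{1}{1089} \approx 0.00091827$)
$H f{\left(-6,4 \right)} = \frac{1}{1089 \left(-6\right)} = \frac{1}{1089} \left(- \frac{1}{6}\right) = - \frac{1}{6534}$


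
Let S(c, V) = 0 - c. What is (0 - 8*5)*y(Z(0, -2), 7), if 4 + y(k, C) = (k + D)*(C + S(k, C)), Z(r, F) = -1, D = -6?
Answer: 2400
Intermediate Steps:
S(c, V) = -c
y(k, C) = -4 + (-6 + k)*(C - k) (y(k, C) = -4 + (k - 6)*(C - k) = -4 + (-6 + k)*(C - k))
(0 - 8*5)*y(Z(0, -2), 7) = (0 - 8*5)*(-4 - 1*(-1)² - 6*7 + 6*(-1) + 7*(-1)) = (0 - 40)*(-4 - 1*1 - 42 - 6 - 7) = -40*(-4 - 1 - 42 - 6 - 7) = -40*(-60) = 2400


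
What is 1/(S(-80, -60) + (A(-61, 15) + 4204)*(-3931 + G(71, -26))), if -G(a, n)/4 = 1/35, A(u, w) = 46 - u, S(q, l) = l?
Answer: -35/593148279 ≈ -5.9007e-8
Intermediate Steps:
G(a, n) = -4/35
1/(S(-80, -60) + (A(-61, 15) + 4204)*(-3931 + G(71, -26))) = 1/(-60 + ((46 - 1*(-61)) + 4204)*(-3931 - 4/35)) = 1/(-60 + ((46 + 61) + 4204)*(-137589/35)) = 1/(-60 + (107 + 4204)*(-137589/35)) = 1/(-60 + 4311*(-137589/35)) = 1/(-60 - 593146179/35) = 1/(-593148279/35) = -35/593148279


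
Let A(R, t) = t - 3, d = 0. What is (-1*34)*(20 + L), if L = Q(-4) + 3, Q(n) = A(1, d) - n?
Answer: -816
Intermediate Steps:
A(R, t) = -3 + t
Q(n) = -3 - n (Q(n) = (-3 + 0) - n = -3 - n)
L = 4 (L = (-3 - 1*(-4)) + 3 = (-3 + 4) + 3 = 1 + 3 = 4)
(-1*34)*(20 + L) = (-1*34)*(20 + 4) = -34*24 = -816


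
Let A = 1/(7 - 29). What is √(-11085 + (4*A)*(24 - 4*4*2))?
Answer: I*√1341109/11 ≈ 105.28*I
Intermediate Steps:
A = -1/22 (A = 1/(-22) = -1/22 ≈ -0.045455)
√(-11085 + (4*A)*(24 - 4*4*2)) = √(-11085 + (4*(-1/22))*(24 - 4*4*2)) = √(-11085 - 2*(24 - 16*2)/11) = √(-11085 - 2*(24 - 32)/11) = √(-11085 - 2/11*(-8)) = √(-11085 + 16/11) = √(-121919/11) = I*√1341109/11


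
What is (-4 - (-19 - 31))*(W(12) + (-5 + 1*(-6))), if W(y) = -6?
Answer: -782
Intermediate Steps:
(-4 - (-19 - 31))*(W(12) + (-5 + 1*(-6))) = (-4 - (-19 - 31))*(-6 + (-5 + 1*(-6))) = (-4 - 1*(-50))*(-6 + (-5 - 6)) = (-4 + 50)*(-6 - 11) = 46*(-17) = -782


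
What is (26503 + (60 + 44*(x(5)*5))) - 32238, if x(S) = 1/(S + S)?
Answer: -5653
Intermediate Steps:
x(S) = 1/(2*S)
(26503 + (60 + 44*(x(5)*5))) - 32238 = (26503 + (60 + 44*(((½)/5)*5))) - 32238 = (26503 + (60 + 44*(((½)*(⅕))*5))) - 32238 = (26503 + (60 + 44*((⅒)*5))) - 32238 = (26503 + (60 + 44*(½))) - 32238 = (26503 + (60 + 22)) - 32238 = (26503 + 82) - 32238 = 26585 - 32238 = -5653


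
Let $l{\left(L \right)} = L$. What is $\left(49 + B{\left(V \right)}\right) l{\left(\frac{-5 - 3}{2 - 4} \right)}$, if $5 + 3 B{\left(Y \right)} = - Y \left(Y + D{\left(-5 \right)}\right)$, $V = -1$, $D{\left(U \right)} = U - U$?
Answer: $188$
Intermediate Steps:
$D{\left(U \right)} = 0$
$B{\left(Y \right)} = - \frac{5}{3} - \frac{Y^{2}}{3}$ ($B{\left(Y \right)} = - \frac{5}{3} + \frac{- Y \left(Y + 0\right)}{3} = - \frac{5}{3} + \frac{- Y Y}{3} = - \frac{5}{3} + \frac{\left(-1\right) Y^{2}}{3} = - \frac{5}{3} - \frac{Y^{2}}{3}$)
$\left(49 + B{\left(V \right)}\right) l{\left(\frac{-5 - 3}{2 - 4} \right)} = \left(49 - \left(\frac{5}{3} + \frac{\left(-1\right)^{2}}{3}\right)\right) \frac{-5 - 3}{2 - 4} = \left(49 - 2\right) \left(- \frac{8}{-2}\right) = \left(49 - 2\right) \left(\left(-8\right) \left(- \frac{1}{2}\right)\right) = \left(49 - 2\right) 4 = 47 \cdot 4 = 188$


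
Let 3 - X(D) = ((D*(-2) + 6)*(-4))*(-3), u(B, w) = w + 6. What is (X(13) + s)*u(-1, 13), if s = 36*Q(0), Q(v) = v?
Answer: 4617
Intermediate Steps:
u(B, w) = 6 + w
X(D) = -69 + 24*D (X(D) = 3 - (D*(-2) + 6)*(-4)*(-3) = 3 - (-2*D + 6)*(-4)*(-3) = 3 - (6 - 2*D)*(-4)*(-3) = 3 - (-24 + 8*D)*(-3) = 3 - (72 - 24*D) = 3 + (-72 + 24*D) = -69 + 24*D)
s = 0 (s = 36*0 = 0)
(X(13) + s)*u(-1, 13) = ((-69 + 24*13) + 0)*(6 + 13) = ((-69 + 312) + 0)*19 = (243 + 0)*19 = 243*19 = 4617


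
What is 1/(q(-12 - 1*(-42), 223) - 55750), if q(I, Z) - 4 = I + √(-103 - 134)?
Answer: -18572/1034757631 - I*√237/3104272893 ≈ -1.7948e-5 - 4.9592e-9*I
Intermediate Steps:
q(I, Z) = 4 + I + I*√237 (q(I, Z) = 4 + (I + √(-103 - 134)) = 4 + (I + √(-237)) = 4 + (I + I*√237) = 4 + I + I*√237)
1/(q(-12 - 1*(-42), 223) - 55750) = 1/((4 + (-12 - 1*(-42)) + I*√237) - 55750) = 1/((4 + (-12 + 42) + I*√237) - 55750) = 1/((4 + 30 + I*√237) - 55750) = 1/((34 + I*√237) - 55750) = 1/(-55716 + I*√237)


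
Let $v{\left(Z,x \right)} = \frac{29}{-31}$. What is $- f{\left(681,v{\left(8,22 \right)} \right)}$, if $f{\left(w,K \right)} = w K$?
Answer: $\frac{19749}{31} \approx 637.06$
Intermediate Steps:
$v{\left(Z,x \right)} = - \frac{29}{31}$ ($v{\left(Z,x \right)} = 29 \left(- \frac{1}{31}\right) = - \frac{29}{31}$)
$f{\left(w,K \right)} = K w$
$- f{\left(681,v{\left(8,22 \right)} \right)} = - \frac{\left(-29\right) 681}{31} = \left(-1\right) \left(- \frac{19749}{31}\right) = \frac{19749}{31}$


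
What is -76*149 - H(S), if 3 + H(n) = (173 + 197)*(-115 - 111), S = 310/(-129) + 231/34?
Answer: 72299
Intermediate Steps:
S = 19259/4386 (S = 310*(-1/129) + 231*(1/34) = -310/129 + 231/34 = 19259/4386 ≈ 4.3910)
H(n) = -83623 (H(n) = -3 + (173 + 197)*(-115 - 111) = -3 + 370*(-226) = -3 - 83620 = -83623)
-76*149 - H(S) = -76*149 - 1*(-83623) = -11324 + 83623 = 72299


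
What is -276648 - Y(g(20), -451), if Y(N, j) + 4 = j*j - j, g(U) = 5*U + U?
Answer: -480496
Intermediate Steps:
g(U) = 6*U
Y(N, j) = -4 + j**2 - j (Y(N, j) = -4 + (j*j - j) = -4 + (j**2 - j) = -4 + j**2 - j)
-276648 - Y(g(20), -451) = -276648 - (-4 + (-451)**2 - 1*(-451)) = -276648 - (-4 + 203401 + 451) = -276648 - 1*203848 = -276648 - 203848 = -480496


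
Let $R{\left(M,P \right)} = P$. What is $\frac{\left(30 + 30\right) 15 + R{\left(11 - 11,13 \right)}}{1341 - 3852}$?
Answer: $- \frac{913}{2511} \approx -0.3636$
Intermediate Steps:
$\frac{\left(30 + 30\right) 15 + R{\left(11 - 11,13 \right)}}{1341 - 3852} = \frac{\left(30 + 30\right) 15 + 13}{1341 - 3852} = \frac{60 \cdot 15 + 13}{-2511} = \left(900 + 13\right) \left(- \frac{1}{2511}\right) = 913 \left(- \frac{1}{2511}\right) = - \frac{913}{2511}$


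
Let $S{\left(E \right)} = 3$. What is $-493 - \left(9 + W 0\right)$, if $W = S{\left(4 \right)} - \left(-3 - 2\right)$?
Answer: $-502$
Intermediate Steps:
$W = 8$ ($W = 3 - \left(-3 - 2\right) = 3 - -5 = 3 + 5 = 8$)
$-493 - \left(9 + W 0\right) = -493 - \left(9 + 8 \cdot 0\right) = -493 - \left(9 + 0\right) = -493 - 9 = -502$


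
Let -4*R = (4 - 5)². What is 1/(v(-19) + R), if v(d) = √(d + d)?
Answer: -4/609 - 16*I*√38/609 ≈ -0.0065681 - 0.16196*I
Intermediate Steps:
v(d) = √2*√d (v(d) = √(2*d) = √2*√d)
R = -¼ (R = -(4 - 5)²/4 = -¼*(-1)² = -¼*1 = -¼ ≈ -0.25000)
1/(v(-19) + R) = 1/(√2*√(-19) - ¼) = 1/(√2*(I*√19) - ¼) = 1/(I*√38 - ¼) = 1/(-¼ + I*√38)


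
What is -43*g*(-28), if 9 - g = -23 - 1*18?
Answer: 60200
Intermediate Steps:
g = 50 (g = 9 - (-23 - 1*18) = 9 - (-23 - 18) = 9 - 1*(-41) = 9 + 41 = 50)
-43*g*(-28) = -43*50*(-28) = -2150*(-28) = 60200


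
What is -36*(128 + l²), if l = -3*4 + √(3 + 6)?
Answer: -7524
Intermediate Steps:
l = -9 (l = -12 + √9 = -12 + 3 = -9)
-36*(128 + l²) = -36*(128 + (-9)²) = -36*(128 + 81) = -36*209 = -7524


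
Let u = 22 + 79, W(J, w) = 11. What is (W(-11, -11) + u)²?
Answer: 12544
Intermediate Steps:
u = 101
(W(-11, -11) + u)² = (11 + 101)² = 112² = 12544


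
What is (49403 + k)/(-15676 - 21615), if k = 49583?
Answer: -98986/37291 ≈ -2.6544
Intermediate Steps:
(49403 + k)/(-15676 - 21615) = (49403 + 49583)/(-15676 - 21615) = 98986/(-37291) = 98986*(-1/37291) = -98986/37291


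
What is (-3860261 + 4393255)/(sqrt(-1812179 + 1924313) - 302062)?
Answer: -80498616814/45620669855 - 266497*sqrt(112134)/45620669855 ≈ -1.7665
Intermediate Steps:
(-3860261 + 4393255)/(sqrt(-1812179 + 1924313) - 302062) = 532994/(sqrt(112134) - 302062) = 532994/(-302062 + sqrt(112134))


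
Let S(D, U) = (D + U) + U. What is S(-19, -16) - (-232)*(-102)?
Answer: -23715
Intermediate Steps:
S(D, U) = D + 2*U
S(-19, -16) - (-232)*(-102) = (-19 + 2*(-16)) - (-232)*(-102) = (-19 - 32) - 232*102 = -51 - 23664 = -23715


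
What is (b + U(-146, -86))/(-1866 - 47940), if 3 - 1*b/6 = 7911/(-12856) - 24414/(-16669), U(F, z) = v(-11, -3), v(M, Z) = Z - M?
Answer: -2239862857/5336629823592 ≈ -0.00041971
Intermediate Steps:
U(F, z) = 8 (U(F, z) = -3 - 1*(-11) = -3 + 11 = 8)
b = 1382676201/107148332 (b = 18 - 6*(7911/(-12856) - 24414/(-16669)) = 18 - 6*(7911*(-1/12856) - 24414*(-1/16669)) = 18 - 6*(-7911/12856 + 24414/16669) = 18 - 6*181997925/214296664 = 18 - 545993775/107148332 = 1382676201/107148332 ≈ 12.904)
(b + U(-146, -86))/(-1866 - 47940) = (1382676201/107148332 + 8)/(-1866 - 47940) = (2239862857/107148332)/(-49806) = (2239862857/107148332)*(-1/49806) = -2239862857/5336629823592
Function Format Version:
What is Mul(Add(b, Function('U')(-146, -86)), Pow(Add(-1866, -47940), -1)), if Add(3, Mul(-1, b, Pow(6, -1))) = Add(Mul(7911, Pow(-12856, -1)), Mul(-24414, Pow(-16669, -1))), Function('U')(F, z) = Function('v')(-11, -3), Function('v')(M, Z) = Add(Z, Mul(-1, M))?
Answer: Rational(-2239862857, 5336629823592) ≈ -0.00041971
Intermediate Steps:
Function('U')(F, z) = 8 (Function('U')(F, z) = Add(-3, Mul(-1, -11)) = Add(-3, 11) = 8)
b = Rational(1382676201, 107148332) (b = Add(18, Mul(-6, Add(Mul(7911, Pow(-12856, -1)), Mul(-24414, Pow(-16669, -1))))) = Add(18, Mul(-6, Add(Mul(7911, Rational(-1, 12856)), Mul(-24414, Rational(-1, 16669))))) = Add(18, Mul(-6, Add(Rational(-7911, 12856), Rational(24414, 16669)))) = Add(18, Mul(-6, Rational(181997925, 214296664))) = Add(18, Rational(-545993775, 107148332)) = Rational(1382676201, 107148332) ≈ 12.904)
Mul(Add(b, Function('U')(-146, -86)), Pow(Add(-1866, -47940), -1)) = Mul(Add(Rational(1382676201, 107148332), 8), Pow(Add(-1866, -47940), -1)) = Mul(Rational(2239862857, 107148332), Pow(-49806, -1)) = Mul(Rational(2239862857, 107148332), Rational(-1, 49806)) = Rational(-2239862857, 5336629823592)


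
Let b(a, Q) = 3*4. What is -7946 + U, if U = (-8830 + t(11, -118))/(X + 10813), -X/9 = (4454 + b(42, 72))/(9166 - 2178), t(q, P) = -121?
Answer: -300076406444/37760525 ≈ -7946.8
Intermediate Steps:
b(a, Q) = 12
X = -20097/3494 (X = -9*(4454 + 12)/(9166 - 2178) = -40194/6988 = -9*2233/3494 = -20097/3494 ≈ -5.7519)
U = -31274794/37760525 (U = (-8830 - 121)/(-20097/3494 + 10813) = -8951/37760525/3494 = -8951*3494/37760525 = -31274794/37760525 ≈ -0.82824)
-7946 + U = -7946 - 31274794/37760525 = -300076406444/37760525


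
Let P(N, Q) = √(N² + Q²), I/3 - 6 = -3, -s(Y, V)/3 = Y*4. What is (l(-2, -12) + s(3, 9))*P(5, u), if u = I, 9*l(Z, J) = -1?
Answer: -325*√106/9 ≈ -371.79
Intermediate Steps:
s(Y, V) = -12*Y (s(Y, V) = -3*Y*4 = -12*Y)
l(Z, J) = -⅑ (l(Z, J) = (⅑)*(-1) = -⅑)
I = 9 (I = 18 + 3*(-3) = 18 - 9 = 9)
u = 9
(l(-2, -12) + s(3, 9))*P(5, u) = (-⅑ - 12*3)*√(5² + 9²) = (-⅑ - 36)*√(25 + 81) = -325*√106/9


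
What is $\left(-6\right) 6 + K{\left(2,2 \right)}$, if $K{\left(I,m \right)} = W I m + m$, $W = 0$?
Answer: $-34$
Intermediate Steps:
$K{\left(I,m \right)} = m$ ($K{\left(I,m \right)} = 0 I m + m = 0 m + m = 0 + m = m$)
$\left(-6\right) 6 + K{\left(2,2 \right)} = \left(-6\right) 6 + 2 = -36 + 2 = -34$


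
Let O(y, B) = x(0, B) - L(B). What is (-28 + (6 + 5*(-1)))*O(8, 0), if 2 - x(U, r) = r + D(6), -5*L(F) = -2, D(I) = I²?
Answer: 4644/5 ≈ 928.80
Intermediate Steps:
L(F) = ⅖ (L(F) = -⅕*(-2) = ⅖)
x(U, r) = -34 - r (x(U, r) = 2 - (r + 6²) = 2 - (r + 36) = 2 - (36 + r) = 2 + (-36 - r) = -34 - r)
O(y, B) = -172/5 - B (O(y, B) = (-34 - B) - 1*⅖ = (-34 - B) - ⅖ = -172/5 - B)
(-28 + (6 + 5*(-1)))*O(8, 0) = (-28 + (6 + 5*(-1)))*(-172/5 - 1*0) = (-28 + (6 - 5))*(-172/5 + 0) = (-28 + 1)*(-172/5) = -27*(-172/5) = 4644/5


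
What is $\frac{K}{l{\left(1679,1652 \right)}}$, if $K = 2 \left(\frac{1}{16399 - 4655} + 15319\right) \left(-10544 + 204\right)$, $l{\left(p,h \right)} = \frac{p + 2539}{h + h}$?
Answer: $- \frac{64022968304295}{258001} \approx -2.4815 \cdot 10^{8}$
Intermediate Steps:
$l{\left(p,h \right)} = \frac{2539 + p}{2 h}$
$K = - \frac{465057881145}{1468}$ ($K = 2 \left(\frac{1}{11744} + 15319\right) \left(-10340\right) = 2 \cdot \frac{179906337}{11744} \left(-10340\right) = 2 \left(- \frac{465057881145}{2936}\right) = - \frac{465057881145}{1468} \approx -3.168 \cdot 10^{8}$)
$\frac{K}{l{\left(1679,1652 \right)}} = - \frac{465057881145}{1468 \frac{2539 + 1679}{2 \cdot 1652}} = - \frac{465057881145}{1468 \cdot \frac{1}{2} \cdot \frac{1}{1652} \cdot 4218} = - \frac{465057881145}{1468 \cdot \frac{2109}{1652}} = \left(- \frac{465057881145}{1468}\right) \frac{1652}{2109} = - \frac{64022968304295}{258001}$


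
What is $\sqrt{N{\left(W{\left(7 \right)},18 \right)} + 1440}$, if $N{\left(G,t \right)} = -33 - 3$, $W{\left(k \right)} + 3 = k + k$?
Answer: $6 \sqrt{39} \approx 37.47$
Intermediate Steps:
$W{\left(k \right)} = -3 + 2 k$ ($W{\left(k \right)} = -3 + \left(k + k\right) = -3 + 2 k$)
$N{\left(G,t \right)} = -36$
$\sqrt{N{\left(W{\left(7 \right)},18 \right)} + 1440} = \sqrt{-36 + 1440} = \sqrt{1404} = 6 \sqrt{39}$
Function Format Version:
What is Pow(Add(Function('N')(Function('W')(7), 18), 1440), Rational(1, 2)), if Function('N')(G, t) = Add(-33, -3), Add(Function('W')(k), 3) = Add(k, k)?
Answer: Mul(6, Pow(39, Rational(1, 2))) ≈ 37.470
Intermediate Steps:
Function('W')(k) = Add(-3, Mul(2, k)) (Function('W')(k) = Add(-3, Add(k, k)) = Add(-3, Mul(2, k)))
Function('N')(G, t) = -36
Pow(Add(Function('N')(Function('W')(7), 18), 1440), Rational(1, 2)) = Pow(Add(-36, 1440), Rational(1, 2)) = Pow(1404, Rational(1, 2)) = Mul(6, Pow(39, Rational(1, 2)))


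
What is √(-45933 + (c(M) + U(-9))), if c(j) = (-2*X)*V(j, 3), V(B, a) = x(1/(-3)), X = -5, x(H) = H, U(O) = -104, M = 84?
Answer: I*√414363/3 ≈ 214.57*I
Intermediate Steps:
V(B, a) = -⅓ (V(B, a) = 1/(-3) = -⅓)
c(j) = -10/3 (c(j) = -2*(-5)*(-⅓) = 10*(-⅓) = -10/3)
√(-45933 + (c(M) + U(-9))) = √(-45933 + (-10/3 - 104)) = √(-45933 - 322/3) = √(-138121/3) = I*√414363/3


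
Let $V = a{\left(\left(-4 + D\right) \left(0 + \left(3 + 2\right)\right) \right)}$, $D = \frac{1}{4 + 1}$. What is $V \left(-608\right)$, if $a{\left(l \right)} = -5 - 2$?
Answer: $4256$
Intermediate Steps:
$D = \frac{1}{5} \approx 0.2$
$a{\left(l \right)} = -7$ ($a{\left(l \right)} = -5 - 2 = -7$)
$V = -7$
$V \left(-608\right) = \left(-7\right) \left(-608\right) = 4256$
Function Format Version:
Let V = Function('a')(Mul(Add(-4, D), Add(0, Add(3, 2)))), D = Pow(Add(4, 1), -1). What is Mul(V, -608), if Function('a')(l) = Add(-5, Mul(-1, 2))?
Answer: 4256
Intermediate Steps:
D = Rational(1, 5) (D = Pow(5, -1) = Rational(1, 5) ≈ 0.20000)
Function('a')(l) = -7 (Function('a')(l) = Add(-5, -2) = -7)
V = -7
Mul(V, -608) = Mul(-7, -608) = 4256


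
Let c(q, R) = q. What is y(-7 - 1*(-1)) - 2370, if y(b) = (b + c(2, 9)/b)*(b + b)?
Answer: -2294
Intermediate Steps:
y(b) = 2*b*(b + 2/b) (y(b) = (b + 2/b)*(b + b) = (b + 2/b)*(2*b) = 2*b*(b + 2/b))
y(-7 - 1*(-1)) - 2370 = (4 + 2*(-7 - 1*(-1))²) - 2370 = (4 + 2*(-7 + 1)²) - 2370 = (4 + 2*(-6)²) - 2370 = (4 + 2*36) - 2370 = (4 + 72) - 2370 = 76 - 2370 = -2294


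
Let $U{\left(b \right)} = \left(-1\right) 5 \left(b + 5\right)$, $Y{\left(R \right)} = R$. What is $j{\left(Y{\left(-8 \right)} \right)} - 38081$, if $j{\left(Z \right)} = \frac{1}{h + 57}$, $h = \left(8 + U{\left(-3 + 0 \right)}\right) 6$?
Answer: $- \frac{1713644}{45} \approx -38081.0$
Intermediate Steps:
$U{\left(b \right)} = -25 - 5 b$ ($U{\left(b \right)} = - 5 \left(5 + b\right) = -25 - 5 b$)
$h = -12$ ($h = \left(8 - \left(25 + 5 \left(-3 + 0\right)\right)\right) 6 = \left(8 - 10\right) 6 = \left(-2\right) 6 = -12$)
$j{\left(Z \right)} = \frac{1}{45}$ ($j{\left(Z \right)} = \frac{1}{-12 + 57} = \frac{1}{45}$)
$j{\left(Y{\left(-8 \right)} \right)} - 38081 = \frac{1}{45} - 38081 = - \frac{1713644}{45}$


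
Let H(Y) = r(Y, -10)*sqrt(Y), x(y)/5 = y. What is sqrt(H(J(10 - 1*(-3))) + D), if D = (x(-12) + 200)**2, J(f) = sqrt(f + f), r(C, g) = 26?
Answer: sqrt(19600 + 26*26**(1/4)) ≈ 140.21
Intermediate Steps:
x(y) = 5*y
J(f) = sqrt(2)*sqrt(f) (J(f) = sqrt(2*f) = sqrt(2)*sqrt(f))
H(Y) = 26*sqrt(Y)
D = 19600 (D = (5*(-12) + 200)**2 = (-60 + 200)**2 = 140**2 = 19600)
sqrt(H(J(10 - 1*(-3))) + D) = sqrt(26*sqrt(sqrt(2)*sqrt(10 - 1*(-3))) + 19600) = sqrt(26*sqrt(sqrt(2)*sqrt(10 + 3)) + 19600) = sqrt(26*sqrt(sqrt(2)*sqrt(13)) + 19600) = sqrt(26*sqrt(sqrt(26)) + 19600) = sqrt(26*26**(1/4) + 19600) = sqrt(19600 + 26*26**(1/4))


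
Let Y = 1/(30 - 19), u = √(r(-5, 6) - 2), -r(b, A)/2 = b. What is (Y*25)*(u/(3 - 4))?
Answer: -50*√2/11 ≈ -6.4282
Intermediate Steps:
r(b, A) = -2*b
u = 2*√2 (u = √(-2*(-5) - 2) = √(10 - 2) = √8 = 2*√2 ≈ 2.8284)
Y = 1/11 ≈ 0.090909
(Y*25)*(u/(3 - 4)) = ((1/11)*25)*((2*√2)/(3 - 4)) = 25*((2*√2)/(-1))/11 = 25*((2*√2)*(-1))/11 = 25*(-2*√2)/11 = -50*√2/11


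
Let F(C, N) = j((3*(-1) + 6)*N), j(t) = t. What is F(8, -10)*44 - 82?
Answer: -1402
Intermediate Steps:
F(C, N) = 3*N (F(C, N) = (3*(-1) + 6)*N = (-3 + 6)*N = 3*N)
F(8, -10)*44 - 82 = (3*(-10))*44 - 82 = -30*44 - 82 = -1320 - 82 = -1402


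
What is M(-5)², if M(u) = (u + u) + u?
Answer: 225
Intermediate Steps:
M(u) = 3*u (M(u) = 2*u + u = 3*u)
M(-5)² = (3*(-5))² = (-15)² = 225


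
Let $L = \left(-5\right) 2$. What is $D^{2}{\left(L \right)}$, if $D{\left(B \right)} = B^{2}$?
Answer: $10000$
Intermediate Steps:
$L = -10$
$D^{2}{\left(L \right)} = \left(\left(-10\right)^{2}\right)^{2} = 100^{2} = 10000$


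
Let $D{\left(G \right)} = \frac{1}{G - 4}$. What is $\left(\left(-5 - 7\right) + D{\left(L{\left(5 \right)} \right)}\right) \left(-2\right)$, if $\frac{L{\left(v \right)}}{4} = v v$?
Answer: $\frac{1151}{48} \approx 23.979$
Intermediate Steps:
$L{\left(v \right)} = 4 v^{2}$ ($L{\left(v \right)} = 4 v v = 4 v^{2}$)
$D{\left(G \right)} = \frac{1}{-4 + G}$
$\left(\left(-5 - 7\right) + D{\left(L{\left(5 \right)} \right)}\right) \left(-2\right) = \left(\left(-5 - 7\right) + \frac{1}{-4 + 4 \cdot 5^{2}}\right) \left(-2\right) = \left(\left(-5 - 7\right) + \frac{1}{-4 + 4 \cdot 25}\right) \left(-2\right) = \left(-12 + \frac{1}{-4 + 100}\right) \left(-2\right) = \left(-12 + \frac{1}{96}\right) \left(-2\right) = \left(- \frac{1151}{96}\right) \left(-2\right) = \frac{1151}{48}$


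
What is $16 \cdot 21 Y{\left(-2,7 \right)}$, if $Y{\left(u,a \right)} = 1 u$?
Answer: $-672$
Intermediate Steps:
$Y{\left(u,a \right)} = u$
$16 \cdot 21 Y{\left(-2,7 \right)} = 16 \cdot 21 \left(-2\right) = 336 \left(-2\right) = -672$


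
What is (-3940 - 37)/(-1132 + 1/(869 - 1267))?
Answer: 1582846/450537 ≈ 3.5132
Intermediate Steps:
(-3940 - 37)/(-1132 + 1/(869 - 1267)) = -3977/(-1132 + 1/(-398)) = -3977/(-1132 - 1/398) = -3977/(-450537/398) = -3977*(-398/450537) = 1582846/450537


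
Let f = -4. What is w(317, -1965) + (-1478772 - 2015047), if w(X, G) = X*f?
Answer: -3495087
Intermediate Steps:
w(X, G) = -4*X (w(X, G) = X*(-4) = -4*X)
w(317, -1965) + (-1478772 - 2015047) = -4*317 + (-1478772 - 2015047) = -1268 - 3493819 = -3495087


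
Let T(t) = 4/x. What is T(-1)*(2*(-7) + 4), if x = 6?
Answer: -20/3 ≈ -6.6667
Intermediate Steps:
T(t) = ⅔ (T(t) = 4/6 = 4*(⅙) = ⅔)
T(-1)*(2*(-7) + 4) = 2*(2*(-7) + 4)/3 = 2*(-14 + 4)/3 = (⅔)*(-10) = -20/3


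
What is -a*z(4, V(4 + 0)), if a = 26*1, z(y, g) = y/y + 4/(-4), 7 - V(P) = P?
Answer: 0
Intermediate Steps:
V(P) = 7 - P
z(y, g) = 0 (z(y, g) = 1 + 4*(-¼) = 1 - 1 = 0)
a = 26
-a*z(4, V(4 + 0)) = -26*0 = -1*0 = 0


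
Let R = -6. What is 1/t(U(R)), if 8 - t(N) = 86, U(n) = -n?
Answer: -1/78 ≈ -0.012821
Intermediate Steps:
t(N) = -78 (t(N) = 8 - 1*86 = 8 - 86 = -78)
1/t(U(R)) = 1/(-78) = -1/78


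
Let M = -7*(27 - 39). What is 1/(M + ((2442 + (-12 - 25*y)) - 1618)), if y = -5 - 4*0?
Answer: 1/1021 ≈ 0.00097943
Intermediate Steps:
y = -5 (y = -5 + 0 = -5)
M = 84 (M = -7*(-12) = 84)
1/(M + ((2442 + (-12 - 25*y)) - 1618)) = 1/(84 + ((2442 + (-12 - 25*(-5))) - 1618)) = 1/(84 + ((2442 + (-12 + 125)) - 1618)) = 1/(84 + ((2442 + 113) - 1618)) = 1/(84 + (2555 - 1618)) = 1/(84 + 937) = 1/1021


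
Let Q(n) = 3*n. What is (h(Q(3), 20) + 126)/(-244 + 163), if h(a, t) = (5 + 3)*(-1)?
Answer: -118/81 ≈ -1.4568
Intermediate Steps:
h(a, t) = -8 (h(a, t) = 8*(-1) = -8)
(h(Q(3), 20) + 126)/(-244 + 163) = (-8 + 126)/(-244 + 163) = 118/(-81) = 118*(-1/81) = -118/81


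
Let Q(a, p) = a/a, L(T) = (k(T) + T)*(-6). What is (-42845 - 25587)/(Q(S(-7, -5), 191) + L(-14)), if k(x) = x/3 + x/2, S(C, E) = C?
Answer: -68432/155 ≈ -441.50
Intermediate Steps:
k(x) = 5*x/6 (k(x) = x*(⅓) + x*(½) = x/3 + x/2 = 5*x/6)
L(T) = -11*T (L(T) = (5*T/6 + T)*(-6) = (11*T/6)*(-6) = -11*T)
Q(a, p) = 1
(-42845 - 25587)/(Q(S(-7, -5), 191) + L(-14)) = (-42845 - 25587)/(1 - 11*(-14)) = -68432/(1 + 154) = -68432/155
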